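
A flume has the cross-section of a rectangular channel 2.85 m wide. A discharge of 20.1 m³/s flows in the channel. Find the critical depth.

For a rectangular channel, critical depth y_c = (q²/g)^(1/3) where q = Q/b = 20.1/2.85 = 7.053 m²/s.
So y_c = (7.053²/9.81)^(1/3) = 1.72 m.

y_c = 1.72 m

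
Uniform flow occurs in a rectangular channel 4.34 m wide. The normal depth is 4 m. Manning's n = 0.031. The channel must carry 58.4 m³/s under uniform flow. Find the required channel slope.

S = 0.0069

Flow area A = b·y = 4.34 × 4 = 17.36 m². Wetted perimeter P = b + 2y = 4.34 + 2×4 = 12.34 m.
Hydraulic radius R = A/P = 17.36/12.34 = 1.407 m.
From Manning's equation, S = [nQ / (1 A R^(2/3))]² = [0.031 × 58.4 / (1 × 17.36 × 1.407^(2/3))]² = 0.0069.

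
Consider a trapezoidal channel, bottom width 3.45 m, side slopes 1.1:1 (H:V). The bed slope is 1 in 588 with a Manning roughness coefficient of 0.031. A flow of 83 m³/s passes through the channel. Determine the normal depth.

y_n = 4.42 m

Manning's equation rearranged: A R^(2/3) = nQ / (1·√S) = 0.031 × 83 / (√0.001701) = 62.39.
At y = 4.83 m: A R^(2/3) = 75.37 — over.
At y = 4.42 m: A R^(2/3) = 62.41 — close enough.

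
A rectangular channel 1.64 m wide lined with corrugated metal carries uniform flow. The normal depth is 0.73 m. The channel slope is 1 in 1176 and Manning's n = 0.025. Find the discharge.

Flow area A = b·y = 1.64 × 0.73 = 1.197 m². Wetted perimeter P = b + 2y = 1.64 + 2×0.73 = 3.1 m.
Hydraulic radius R = A/P = 1.197/3.1 = 0.3862 m.
Manning's equation: Q = (1/n) A R^(2/3) S^(1/2) = (1/0.025) × 1.197 × 0.3862^(2/3) × 0.0008503^(1/2) = 0.741 m³/s.

Q = 0.741 m³/s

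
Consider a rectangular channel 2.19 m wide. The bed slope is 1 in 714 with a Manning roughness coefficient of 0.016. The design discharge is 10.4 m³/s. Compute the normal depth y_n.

y_n = 2.45 m

Manning's equation rearranged: A R^(2/3) = nQ / (1·√S) = 0.016 × 10.4 / (√0.001401) = 4.446.
Trying y = 1.97 m: A R^(2/3) = 3.414 — low.
Trying y = 2.93 m: A R^(2/3) = 5.516 — high.
Trying y = 2.45 m: A R^(2/3) = 4.456 — ≈ 4.446.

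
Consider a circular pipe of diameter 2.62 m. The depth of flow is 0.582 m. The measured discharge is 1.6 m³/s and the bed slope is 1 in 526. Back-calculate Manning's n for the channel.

For a circular section of diameter D = 2.62 m at depth y = 0.582 m, the central angle is θ = 2 arccos(1 − 2y/D) = 1.963 rad. Then A = (D²/8)(θ − sin θ) = 0.8916 m² and P = Dθ/2 = 2.572 m.
Hydraulic radius R = A/P = 0.8916/2.572 = 0.3467 m.
Rearranging Manning's equation: n = (1/Q) A R^(2/3) S^(1/2) = (1/1.6) × 0.8916 × 0.3467^(2/3) × √0.001901 = 0.012.

n = 0.012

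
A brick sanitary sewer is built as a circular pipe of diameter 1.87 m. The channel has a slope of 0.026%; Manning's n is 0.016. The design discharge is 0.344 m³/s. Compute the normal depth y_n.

Manning's equation rearranged: A R^(2/3) = nQ / (1·√S) = 0.016 × 0.344 / (√0.00026) = 0.3413.
At y = 0.683 m: A R^(2/3) = 0.4712 — high.
At y = 0.446 m: A R^(2/3) = 0.2064 — low.
At y = 0.576 m: A R^(2/3) = 0.3409 — ≈ 0.3413.

y_n = 0.576 m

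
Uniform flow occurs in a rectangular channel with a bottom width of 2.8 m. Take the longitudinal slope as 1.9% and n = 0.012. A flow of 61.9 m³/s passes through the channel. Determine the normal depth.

y_n = 2.15 m

Manning's equation rearranged: A R^(2/3) = nQ / (1·√S) = 0.012 × 61.9 / (√0.019) = 5.389.
Try y = 2.35 m: A R^(2/3) = 6.03 — over.
Try y = 1.52 m: A R^(2/3) = 3.447 — short.
Try y = 2.15 m: A R^(2/3) = 5.393 — close enough.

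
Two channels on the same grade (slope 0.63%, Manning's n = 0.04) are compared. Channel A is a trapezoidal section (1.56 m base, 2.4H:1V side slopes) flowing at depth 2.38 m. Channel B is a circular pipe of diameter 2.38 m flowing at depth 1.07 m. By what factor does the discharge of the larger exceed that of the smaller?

Channel A: With bottom width b = 1.56 m and side slope z = 2.4: A = (b + zy)y = (1.56 + 2.4×2.38)×2.38 = 17.31 m²; P = b + 2y√(1+z²) = 1.56 + 2×2.38×2.6 = 13.94 m. Hydraulic radius R = A/P = 17.31/13.94 = 1.242 m. Q_A = (1/0.04)·17.31·1.242^(2/3)·√0.0063 = 39.68 m³/s.
Channel B: For a circular section of diameter D = 2.38 m at depth y = 1.07 m, the central angle is θ = 2 arccos(1 − 2y/D) = 2.94 rad. Then A = (D²/8)(θ − sin θ) = 1.939 m² and P = Dθ/2 = 3.498 m. Hydraulic radius R = A/P = 1.939/3.498 = 0.5544 m. Q_B = (1/0.04)·1.939·0.5544^(2/3)·√0.0063 = 2.597 m³/s.
The larger discharge is 39.68 m³/s and the smaller is 2.597 m³/s; the ratio is 15.3.

15.3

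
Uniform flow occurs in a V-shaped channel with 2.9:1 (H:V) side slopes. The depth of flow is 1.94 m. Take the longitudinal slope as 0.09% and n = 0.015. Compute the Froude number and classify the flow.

For a triangular section with side slope z = 2.9: A = zy² = 2.9×1.94² = 10.91 m²; P = 2y√(1+z²) = 2×1.94×3.068 = 11.9 m.
Hydraulic radius R = A/P = 10.91/11.9 = 0.917 m.
V = (1/n) R^(2/3) √S = (1/0.015) × 0.917^(2/3) × √0.0009 = 1.888 m/s. Hydraulic depth D_h = A/T = 10.91/11.25 = 0.97 m.
Froude number Fr = V/√(g·D_h) = 1.888/√(9.81×0.97) = 0.612, which is less than 1, so the flow is subcritical.

subcritical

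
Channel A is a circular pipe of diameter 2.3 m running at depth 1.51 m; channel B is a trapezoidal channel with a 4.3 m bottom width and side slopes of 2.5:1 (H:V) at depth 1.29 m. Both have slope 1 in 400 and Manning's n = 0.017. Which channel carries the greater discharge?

channel B

Channel A: For a circular section of diameter D = 2.3 m at depth y = 1.51 m, the central angle is θ = 2 arccos(1 − 2y/D) = 3.778 rad. Then A = (D²/8)(θ − sin θ) = 2.892 m² and P = Dθ/2 = 4.345 m. Hydraulic radius R = A/P = 2.892/4.345 = 0.6655 m. Q_A = (1/0.017)·2.892·0.6655^(2/3)·√0.0025 = 6.483 m³/s.
Channel B: With bottom width b = 4.3 m and side slope z = 2.5: A = (b + zy)y = (4.3 + 2.5×1.29)×1.29 = 9.707 m²; P = b + 2y√(1+z²) = 4.3 + 2×1.29×2.693 = 11.25 m. Hydraulic radius R = A/P = 9.707/11.25 = 0.8631 m. Q_B = (1/0.017)·9.707·0.8631^(2/3)·√0.0025 = 25.88 m³/s.
Q_A = 6.483 m³/s vs Q_B = 25.88 m³/s, so channel B carries more.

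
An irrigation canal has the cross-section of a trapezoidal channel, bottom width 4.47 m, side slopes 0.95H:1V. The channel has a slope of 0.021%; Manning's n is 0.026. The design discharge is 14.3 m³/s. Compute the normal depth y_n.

Manning's equation rearranged: A R^(2/3) = nQ / (1·√S) = 0.026 × 14.3 / (√0.00021) = 25.66.
Trying y = 3.1 m: A R^(2/3) = 33.57 — high.
Trying y = 2.69 m: A R^(2/3) = 25.74 — ≈ 25.66.

y_n = 2.69 m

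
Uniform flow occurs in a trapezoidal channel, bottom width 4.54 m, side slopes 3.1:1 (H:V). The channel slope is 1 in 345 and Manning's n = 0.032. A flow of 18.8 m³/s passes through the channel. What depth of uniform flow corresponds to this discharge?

Manning's equation rearranged: A R^(2/3) = nQ / (1·√S) = 0.032 × 18.8 / (√0.002899) = 11.17.
At y = 0.953 m: A R^(2/3) = 5.438 — short.
At y = 1.51 m: A R^(2/3) = 13.63 — over.
At y = 1.37 m: A R^(2/3) = 11.17 — close enough.

y_n = 1.37 m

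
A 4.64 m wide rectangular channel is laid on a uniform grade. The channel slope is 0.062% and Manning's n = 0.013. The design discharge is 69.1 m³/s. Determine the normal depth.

Manning's equation rearranged: A R^(2/3) = nQ / (1·√S) = 0.013 × 69.1 / (√0.00062) = 36.08.
At y = 6.98 m: A R^(2/3) = 46.88 — over.
At y = 4.64 m: A R^(2/3) = 28.79 — short.
At y = 5.59 m: A R^(2/3) = 36.06 — matches.

y_n = 5.59 m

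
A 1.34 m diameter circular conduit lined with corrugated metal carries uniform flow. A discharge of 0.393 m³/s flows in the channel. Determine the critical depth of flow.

y_c = 0.323 m

At critical depth, Q² T / (g A³) = 1, i.e. A³/T = Q²/g = 0.393²/9.81 = 0.01574.
Trying y = 0.271 m: A³/T = 0.007888 — low.
Trying y = 0.397 m: A³/T = 0.03495 — high.
Trying y = 0.323 m: A³/T = 0.01567 — ≈ 0.01574.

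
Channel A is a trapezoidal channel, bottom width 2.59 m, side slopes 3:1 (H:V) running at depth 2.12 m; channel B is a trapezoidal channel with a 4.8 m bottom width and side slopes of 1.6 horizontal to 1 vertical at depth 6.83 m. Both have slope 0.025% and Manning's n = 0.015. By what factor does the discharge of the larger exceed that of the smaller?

Channel A: With bottom width b = 2.59 m and side slope z = 3: A = (b + zy)y = (2.59 + 3×2.12)×2.12 = 18.97 m²; P = b + 2y√(1+z²) = 2.59 + 2×2.12×3.162 = 16 m. Hydraulic radius R = A/P = 18.97/16 = 1.186 m. Q_A = (1/0.015)·18.97·1.186^(2/3)·√0.00025 = 22.41 m³/s.
Channel B: With bottom width b = 4.8 m and side slope z = 1.6: A = (b + zy)y = (4.8 + 1.6×6.83)×6.83 = 107.4 m²; P = b + 2y√(1+z²) = 4.8 + 2×6.83×1.887 = 30.57 m. Hydraulic radius R = A/P = 107.4/30.57 = 3.514 m. Q_B = (1/0.015)·107.4·3.514^(2/3)·√0.00025 = 261.7 m³/s.
The larger discharge is 261.7 m³/s and the smaller is 22.41 m³/s; the ratio is 11.7.

11.7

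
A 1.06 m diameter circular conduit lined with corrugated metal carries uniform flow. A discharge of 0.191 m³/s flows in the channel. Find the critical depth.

y_c = 0.239 m

At critical depth, Q² T / (g A³) = 1, i.e. A³/T = Q²/g = 0.191²/9.81 = 0.003719.
Trying y = 0.175 m: A³/T = 0.001102 — low.
Trying y = 0.261 m: A³/T = 0.005272 — high.
Trying y = 0.239 m: A³/T = 0.003739 — matches.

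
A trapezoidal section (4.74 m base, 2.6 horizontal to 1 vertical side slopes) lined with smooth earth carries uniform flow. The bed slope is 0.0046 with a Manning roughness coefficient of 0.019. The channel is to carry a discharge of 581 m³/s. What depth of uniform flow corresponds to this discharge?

y_n = 4.87 m

Manning's equation rearranged: A R^(2/3) = nQ / (1·√S) = 0.019 × 581 / (√0.0046) = 162.8.
Try y = 3.98 m: A R^(2/3) = 102.5 — low.
Try y = 4.87 m: A R^(2/3) = 162.7 — ≈ 162.8.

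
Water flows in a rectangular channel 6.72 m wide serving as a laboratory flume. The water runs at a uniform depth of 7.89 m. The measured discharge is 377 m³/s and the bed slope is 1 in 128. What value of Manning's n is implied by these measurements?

Flow area A = b·y = 6.72 × 7.89 = 53.02 m². Wetted perimeter P = b + 2y = 6.72 + 2×7.89 = 22.5 m.
Hydraulic radius R = A/P = 53.02/22.5 = 2.356 m.
Rearranging Manning's equation: n = (1/Q) A R^(2/3) S^(1/2) = (1/377) × 53.02 × 2.356^(2/3) × √0.007812 = 0.022.

n = 0.022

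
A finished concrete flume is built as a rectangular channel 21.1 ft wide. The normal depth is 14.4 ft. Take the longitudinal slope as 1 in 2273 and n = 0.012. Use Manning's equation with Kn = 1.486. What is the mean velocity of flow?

V = 8.66 ft/s

Flow area A = b·y = 21.1 × 14.4 = 303.8 ft². Wetted perimeter P = b + 2y = 21.1 + 2×14.4 = 49.9 ft.
Hydraulic radius R = A/P = 303.8/49.9 = 6.089 ft.
From Manning's equation, V = (1.486/n) R^(2/3) S^(1/2) = (1.486/0.012) × 6.089^(2/3) × 0.0004399^(1/2) = 8.66 ft/s.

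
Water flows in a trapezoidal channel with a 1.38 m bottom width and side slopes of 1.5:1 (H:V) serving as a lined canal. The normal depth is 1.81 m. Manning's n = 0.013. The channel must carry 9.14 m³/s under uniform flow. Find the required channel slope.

S = 0.00028

With bottom width b = 1.38 m and side slope z = 1.5: A = (b + zy)y = (1.38 + 1.5×1.81)×1.81 = 7.412 m²; P = b + 2y√(1+z²) = 1.38 + 2×1.81×1.803 = 7.906 m.
Hydraulic radius R = A/P = 7.412/7.906 = 0.9375 m.
From Manning's equation, S = [nQ / (1 A R^(2/3))]² = [0.013 × 9.14 / (1 × 7.412 × 0.9375^(2/3))]² = 0.00028.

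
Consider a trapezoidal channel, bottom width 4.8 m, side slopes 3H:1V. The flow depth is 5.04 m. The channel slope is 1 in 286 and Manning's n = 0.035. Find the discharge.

Q = 332 m³/s

With bottom width b = 4.8 m and side slope z = 3: A = (b + zy)y = (4.8 + 3×5.04)×5.04 = 100.4 m²; P = b + 2y√(1+z²) = 4.8 + 2×5.04×3.162 = 36.68 m.
Hydraulic radius R = A/P = 100.4/36.68 = 2.737 m.
Manning's equation: Q = (1/n) A R^(2/3) S^(1/2) = (1/0.035) × 100.4 × 2.737^(2/3) × 0.003497^(1/2) = 332 m³/s.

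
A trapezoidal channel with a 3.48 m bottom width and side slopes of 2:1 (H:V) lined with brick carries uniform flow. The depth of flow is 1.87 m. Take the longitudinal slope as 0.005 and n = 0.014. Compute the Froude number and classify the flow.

With bottom width b = 3.48 m and side slope z = 2: A = (b + zy)y = (3.48 + 2×1.87)×1.87 = 13.5 m²; P = b + 2y√(1+z²) = 3.48 + 2×1.87×2.236 = 11.84 m.
Hydraulic radius R = A/P = 13.5/11.84 = 1.14 m.
V = (1/n) R^(2/3) √S = (1/0.014) × 1.14^(2/3) × √0.005 = 5.512 m/s. Hydraulic depth D_h = A/T = 13.5/10.96 = 1.232 m.
Froude number Fr = V/√(g·D_h) = 5.512/√(9.81×1.232) = 1.59, which is greater than 1, so the flow is supercritical.

supercritical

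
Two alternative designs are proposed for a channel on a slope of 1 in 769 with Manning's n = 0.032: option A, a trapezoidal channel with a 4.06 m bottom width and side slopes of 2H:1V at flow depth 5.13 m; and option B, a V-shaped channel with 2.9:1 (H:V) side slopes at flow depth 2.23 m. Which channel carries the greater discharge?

Channel A: With bottom width b = 4.06 m and side slope z = 2: A = (b + zy)y = (4.06 + 2×5.13)×5.13 = 73.46 m²; P = b + 2y√(1+z²) = 4.06 + 2×5.13×2.236 = 27 m. Hydraulic radius R = A/P = 73.46/27 = 2.721 m. Q_A = (1/0.032)·73.46·2.721^(2/3)·√0.0013 = 161.3 m³/s.
Channel B: For a triangular section with side slope z = 2.9: A = zy² = 2.9×2.23² = 14.42 m²; P = 2y√(1+z²) = 2×2.23×3.068 = 13.68 m. Hydraulic radius R = A/P = 14.42/13.68 = 1.054 m. Q_B = (1/0.032)·14.42·1.054^(2/3)·√0.0013 = 16.83 m³/s.
Q_A = 161.3 m³/s vs Q_B = 16.83 m³/s, so channel A carries more.

channel A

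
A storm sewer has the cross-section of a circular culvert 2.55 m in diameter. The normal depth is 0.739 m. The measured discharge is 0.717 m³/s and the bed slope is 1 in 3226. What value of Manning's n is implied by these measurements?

For a circular section of diameter D = 2.55 m at depth y = 0.739 m, the central angle is θ = 2 arccos(1 − 2y/D) = 2.274 rad. Then A = (D²/8)(θ − sin θ) = 1.228 m² and P = Dθ/2 = 2.899 m.
Hydraulic radius R = A/P = 1.228/2.899 = 0.4236 m.
Rearranging Manning's equation: n = (1/Q) A R^(2/3) S^(1/2) = (1/0.717) × 1.228 × 0.4236^(2/3) × √0.00031 = 0.017.

n = 0.017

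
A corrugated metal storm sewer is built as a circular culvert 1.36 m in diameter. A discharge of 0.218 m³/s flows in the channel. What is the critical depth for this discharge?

y_c = 0.238 m

At critical depth, Q² T / (g A³) = 1, i.e. A³/T = Q²/g = 0.218²/9.81 = 0.004844.
At y = 0.269 m: A³/T = 0.007786 — high.
At y = 0.195 m: A³/T = 0.002199 — low.
At y = 0.238 m: A³/T = 0.004816 — ≈ 0.004844.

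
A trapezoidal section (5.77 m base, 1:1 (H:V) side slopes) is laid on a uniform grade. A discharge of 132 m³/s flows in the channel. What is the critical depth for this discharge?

At critical depth, Q² T / (g A³) = 1, i.e. A³/T = Q²/g = 132²/9.81 = 1776.
Try y = 3.57 m: A³/T = 2872 — too large.
Try y = 2.69 m: A³/T = 1057 — too small.
Try y = 3.12 m: A³/T = 1777 — matches.

y_c = 3.12 m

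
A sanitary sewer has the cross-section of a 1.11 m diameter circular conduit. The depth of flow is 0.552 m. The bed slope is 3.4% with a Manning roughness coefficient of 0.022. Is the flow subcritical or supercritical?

For a circular section of diameter D = 1.11 m at depth y = 0.552 m, the central angle is θ = 2 arccos(1 − 2y/D) = 3.131 rad. Then A = (D²/8)(θ − sin θ) = 0.4805 m² and P = Dθ/2 = 1.738 m.
Hydraulic radius R = A/P = 0.4805/1.738 = 0.2765 m.
V = (1/n) R^(2/3) √S = (1/0.022) × 0.2765^(2/3) × √0.034 = 3.558 m/s. Hydraulic depth D_h = A/T = 0.4805/1.11 = 0.4329 m.
Froude number Fr = V/√(g·D_h) = 3.558/√(9.81×0.4329) = 1.73, which is greater than 1, so the flow is supercritical.

supercritical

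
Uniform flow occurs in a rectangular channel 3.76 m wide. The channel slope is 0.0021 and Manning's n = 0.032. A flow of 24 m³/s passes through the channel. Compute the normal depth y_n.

Manning's equation rearranged: A R^(2/3) = nQ / (1·√S) = 0.032 × 24 / (√0.0021) = 16.76.
At y = 3.1 m: A R^(2/3) = 12.94 — too small.
At y = 4.59 m: A R^(2/3) = 20.91 — too large.
At y = 3.82 m: A R^(2/3) = 16.76 — matches.

y_n = 3.82 m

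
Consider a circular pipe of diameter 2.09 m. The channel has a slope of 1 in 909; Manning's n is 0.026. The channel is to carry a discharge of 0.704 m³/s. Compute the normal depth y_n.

y_n = 0.709 m

Manning's equation rearranged: A R^(2/3) = nQ / (1·√S) = 0.026 × 0.704 / (√0.0011) = 0.5519.
Trying y = 0.573 m: A R^(2/3) = 0.3657 — low.
Trying y = 0.906 m: A R^(2/3) = 0.8674 — high.
Trying y = 0.709 m: A R^(2/3) = 0.5516 — close enough.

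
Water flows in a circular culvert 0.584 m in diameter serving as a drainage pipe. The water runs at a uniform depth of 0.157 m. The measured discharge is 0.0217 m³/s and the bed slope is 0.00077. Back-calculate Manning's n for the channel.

n = 0.015

For a circular section of diameter D = 0.584 m at depth y = 0.157 m, the central angle is θ = 2 arccos(1 − 2y/D) = 2.18 rad. Then A = (D²/8)(θ − sin θ) = 0.058 m² and P = Dθ/2 = 0.6367 m.
Hydraulic radius R = A/P = 0.058/0.6367 = 0.0911 m.
Rearranging Manning's equation: n = (1/Q) A R^(2/3) S^(1/2) = (1/0.0217) × 0.058 × 0.0911^(2/3) × √0.00077 = 0.015.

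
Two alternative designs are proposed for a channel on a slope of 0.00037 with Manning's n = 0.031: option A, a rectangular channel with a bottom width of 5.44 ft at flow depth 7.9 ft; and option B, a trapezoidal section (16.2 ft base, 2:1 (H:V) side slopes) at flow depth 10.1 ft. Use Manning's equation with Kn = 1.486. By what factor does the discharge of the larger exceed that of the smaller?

17.6

Channel A: Flow area A = b·y = 5.44 × 7.9 = 42.98 ft². Wetted perimeter P = b + 2y = 5.44 + 2×7.9 = 21.24 ft. Hydraulic radius R = A/P = 42.98/21.24 = 2.023 ft. Q_A = (1.486/0.031)·42.98·2.023^(2/3)·√0.00037 = 63.39 ft³/s.
Channel B: With bottom width b = 16.2 ft and side slope z = 2: A = (b + zy)y = (16.2 + 2×10.1)×10.1 = 367.6 ft²; P = b + 2y√(1+z²) = 16.2 + 2×10.1×2.236 = 61.37 ft. Hydraulic radius R = A/P = 367.6/61.37 = 5.991 ft. Q_B = (1.486/0.031)·367.6·5.991^(2/3)·√0.00037 = 1118 ft³/s.
The larger discharge is 1118 ft³/s and the smaller is 63.39 ft³/s; the ratio is 17.6.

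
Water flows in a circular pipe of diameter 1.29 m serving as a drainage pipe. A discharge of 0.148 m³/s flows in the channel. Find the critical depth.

At critical depth, Q² T / (g A³) = 1, i.e. A³/T = Q²/g = 0.148²/9.81 = 0.002233.
At y = 0.141 m: A³/T = 0.0005782 — low.
At y = 0.244 m: A³/T = 0.005017 — high.
At y = 0.199 m: A³/T = 0.002252 — close enough.

y_c = 0.199 m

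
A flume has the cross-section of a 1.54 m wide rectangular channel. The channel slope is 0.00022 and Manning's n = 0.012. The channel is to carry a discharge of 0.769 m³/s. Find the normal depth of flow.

Manning's equation rearranged: A R^(2/3) = nQ / (1·√S) = 0.012 × 0.769 / (√0.00022) = 0.6222.
Try y = 0.953 m: A R^(2/3) = 0.8308 — high.
Try y = 0.529 m: A R^(2/3) = 0.376 — low.
Try y = 0.765 m: A R^(2/3) = 0.6221 — ≈ 0.6222.

y_n = 0.765 m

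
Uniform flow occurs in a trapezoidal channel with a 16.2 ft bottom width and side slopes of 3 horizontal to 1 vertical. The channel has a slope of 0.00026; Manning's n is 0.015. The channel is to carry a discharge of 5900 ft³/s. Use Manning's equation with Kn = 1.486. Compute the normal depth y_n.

Manning's equation rearranged: A R^(2/3) = nQ / (1.486·√S) = 0.015 × 5900 / (1.486 × √0.00026) = 3693.
At y = 17.4 ft: A R^(2/3) = 5311 — high.
At y = 12.9 ft: A R^(2/3) = 2651 — low.
At y = 14.9 ft: A R^(2/3) = 3695 — ≈ 3693.

y_n = 14.9 ft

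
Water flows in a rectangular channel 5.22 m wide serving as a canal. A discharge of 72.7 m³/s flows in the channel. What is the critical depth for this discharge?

y_c = 2.7 m

For a rectangular channel, critical depth y_c = (q²/g)^(1/3) where q = Q/b = 72.7/5.22 = 13.93 m²/s.
So y_c = (13.93²/9.81)^(1/3) = 2.7 m.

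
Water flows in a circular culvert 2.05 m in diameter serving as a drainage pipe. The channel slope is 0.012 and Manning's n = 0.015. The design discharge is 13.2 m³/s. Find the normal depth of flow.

Manning's equation rearranged: A R^(2/3) = nQ / (1·√S) = 0.015 × 13.2 / (√0.012) = 1.807.
Try y = 0.996 m: A R^(2/3) = 1.006 — low.
Try y = 1.46 m: A R^(2/3) = 1.81 — matches.

y_n = 1.46 m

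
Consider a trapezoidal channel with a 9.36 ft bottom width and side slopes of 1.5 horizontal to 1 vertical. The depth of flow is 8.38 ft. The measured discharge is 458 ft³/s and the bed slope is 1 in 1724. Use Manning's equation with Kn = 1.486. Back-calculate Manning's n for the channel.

n = 0.04

With bottom width b = 9.36 ft and side slope z = 1.5: A = (b + zy)y = (9.36 + 1.5×8.38)×8.38 = 183.8 ft²; P = b + 2y√(1+z²) = 9.36 + 2×8.38×1.803 = 39.57 ft.
Hydraulic radius R = A/P = 183.8/39.57 = 4.644 ft.
Rearranging Manning's equation: n = (1.486/Q) A R^(2/3) S^(1/2) = (1.486/458) × 183.8 × 4.644^(2/3) × √0.00058 = 0.04.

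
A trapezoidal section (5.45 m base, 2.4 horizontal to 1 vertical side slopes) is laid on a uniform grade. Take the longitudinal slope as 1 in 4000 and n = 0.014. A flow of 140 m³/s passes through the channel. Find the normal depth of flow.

Manning's equation rearranged: A R^(2/3) = nQ / (1·√S) = 0.014 × 140 / (√0.00025) = 124.
Trying y = 3.17 m: A R^(2/3) = 63.21 — too small.
Trying y = 4.32 m: A R^(2/3) = 124.1 — close enough.

y_n = 4.32 m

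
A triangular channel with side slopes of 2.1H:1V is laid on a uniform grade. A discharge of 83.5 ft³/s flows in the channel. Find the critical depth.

At critical depth, Q² T / (g A³) = 1, i.e. A³/T = Q²/g = 83.5²/32.2 = 216.5.
Trying y = 1.98 ft: A³/T = 67.1 — too small.
Trying y = 2.5 ft: A³/T = 215.3 — close enough.

y_c = 2.5 ft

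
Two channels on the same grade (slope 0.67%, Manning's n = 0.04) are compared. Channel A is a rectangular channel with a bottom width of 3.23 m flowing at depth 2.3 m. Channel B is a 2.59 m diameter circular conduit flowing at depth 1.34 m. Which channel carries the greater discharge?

channel A

Channel A: Flow area A = b·y = 3.23 × 2.3 = 7.429 m². Wetted perimeter P = b + 2y = 3.23 + 2×2.3 = 7.83 m. Hydraulic radius R = A/P = 7.429/7.83 = 0.9488 m. Q_A = (1/0.04)·7.429·0.9488^(2/3)·√0.0067 = 14.68 m³/s.
Channel B: For a circular section of diameter D = 2.59 m at depth y = 1.34 m, the central angle is θ = 2 arccos(1 − 2y/D) = 3.211 rad. Then A = (D²/8)(θ − sin θ) = 2.751 m² and P = Dθ/2 = 4.158 m. Hydraulic radius R = A/P = 2.751/4.158 = 0.6615 m. Q_B = (1/0.04)·2.751·0.6615^(2/3)·√0.0067 = 4.274 m³/s.
Q_A = 14.68 m³/s vs Q_B = 4.274 m³/s, so channel A carries more.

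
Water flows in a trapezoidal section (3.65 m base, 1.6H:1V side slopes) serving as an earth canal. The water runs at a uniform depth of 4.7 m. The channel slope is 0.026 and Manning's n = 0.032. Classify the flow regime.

supercritical

With bottom width b = 3.65 m and side slope z = 1.6: A = (b + zy)y = (3.65 + 1.6×4.7)×4.7 = 52.5 m²; P = b + 2y√(1+z²) = 3.65 + 2×4.7×1.887 = 21.39 m.
Hydraulic radius R = A/P = 52.5/21.39 = 2.455 m.
V = (1/n) R^(2/3) √S = (1/0.032) × 2.455^(2/3) × √0.026 = 9.17 m/s. Hydraulic depth D_h = A/T = 52.5/18.69 = 2.809 m.
Froude number Fr = V/√(g·D_h) = 9.17/√(9.81×2.809) = 1.75, which is greater than 1, so the flow is supercritical.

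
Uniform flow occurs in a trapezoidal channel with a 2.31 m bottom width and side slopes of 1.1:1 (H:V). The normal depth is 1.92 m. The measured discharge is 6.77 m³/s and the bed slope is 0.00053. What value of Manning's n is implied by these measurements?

n = 0.03

With bottom width b = 2.31 m and side slope z = 1.1: A = (b + zy)y = (2.31 + 1.1×1.92)×1.92 = 8.49 m²; P = b + 2y√(1+z²) = 2.31 + 2×1.92×1.487 = 8.019 m.
Hydraulic radius R = A/P = 8.49/8.019 = 1.059 m.
Rearranging Manning's equation: n = (1/Q) A R^(2/3) S^(1/2) = (1/6.77) × 8.49 × 1.059^(2/3) × √0.00053 = 0.03.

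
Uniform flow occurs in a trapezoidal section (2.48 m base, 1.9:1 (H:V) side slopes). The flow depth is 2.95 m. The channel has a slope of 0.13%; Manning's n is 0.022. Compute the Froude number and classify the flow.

With bottom width b = 2.48 m and side slope z = 1.9: A = (b + zy)y = (2.48 + 1.9×2.95)×2.95 = 23.85 m²; P = b + 2y√(1+z²) = 2.48 + 2×2.95×2.147 = 15.15 m.
Hydraulic radius R = A/P = 23.85/15.15 = 1.575 m.
V = (1/n) R^(2/3) √S = (1/0.022) × 1.575^(2/3) × √0.0013 = 2.218 m/s. Hydraulic depth D_h = A/T = 23.85/13.69 = 1.742 m.
Froude number Fr = V/√(g·D_h) = 2.218/√(9.81×1.742) = 0.537, which is less than 1, so the flow is subcritical.

subcritical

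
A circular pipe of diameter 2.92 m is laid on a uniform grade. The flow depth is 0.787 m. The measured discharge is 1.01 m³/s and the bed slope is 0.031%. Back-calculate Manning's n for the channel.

n = 0.015

For a circular section of diameter D = 2.92 m at depth y = 0.787 m, the central angle is θ = 2 arccos(1 − 2y/D) = 2.183 rad. Then A = (D²/8)(θ − sin θ) = 1.455 m² and P = Dθ/2 = 3.188 m.
Hydraulic radius R = A/P = 1.455/3.188 = 0.4565 m.
Rearranging Manning's equation: n = (1/Q) A R^(2/3) S^(1/2) = (1/1.01) × 1.455 × 0.4565^(2/3) × √0.00031 = 0.015.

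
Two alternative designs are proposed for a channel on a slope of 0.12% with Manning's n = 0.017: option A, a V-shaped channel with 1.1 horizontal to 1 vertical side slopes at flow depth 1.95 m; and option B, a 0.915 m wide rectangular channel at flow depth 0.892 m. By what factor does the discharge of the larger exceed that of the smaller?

Channel A: For a triangular section with side slope z = 1.1: A = zy² = 1.1×1.95² = 4.183 m²; P = 2y√(1+z²) = 2×1.95×1.487 = 5.798 m. Hydraulic radius R = A/P = 4.183/5.798 = 0.7214 m. Q_A = (1/0.017)·4.183·0.7214^(2/3)·√0.0012 = 6.856 m³/s.
Channel B: Flow area A = b·y = 0.915 × 0.892 = 0.8162 m². Wetted perimeter P = b + 2y = 0.915 + 2×0.892 = 2.699 m. Hydraulic radius R = A/P = 0.8162/2.699 = 0.3024 m. Q_B = (1/0.017)·0.8162·0.3024^(2/3)·√0.0012 = 0.7493 m³/s.
The larger discharge is 6.856 m³/s and the smaller is 0.7493 m³/s; the ratio is 9.15.

9.15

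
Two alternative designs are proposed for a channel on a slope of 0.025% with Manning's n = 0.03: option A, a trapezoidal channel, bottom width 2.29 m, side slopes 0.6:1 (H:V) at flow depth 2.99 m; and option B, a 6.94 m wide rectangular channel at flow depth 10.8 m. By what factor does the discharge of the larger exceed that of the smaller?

Channel A: With bottom width b = 2.29 m and side slope z = 0.6: A = (b + zy)y = (2.29 + 0.6×2.99)×2.99 = 12.21 m²; P = b + 2y√(1+z²) = 2.29 + 2×2.99×1.166 = 9.264 m. Hydraulic radius R = A/P = 12.21/9.264 = 1.318 m. Q_A = (1/0.03)·12.21·1.318^(2/3)·√0.00025 = 7.737 m³/s.
Channel B: Flow area A = b·y = 6.94 × 10.8 = 74.95 m². Wetted perimeter P = b + 2y = 6.94 + 2×10.8 = 28.54 m. Hydraulic radius R = A/P = 74.95/28.54 = 2.626 m. Q_B = (1/0.03)·74.95·2.626^(2/3)·√0.00025 = 75.19 m³/s.
The larger discharge is 75.19 m³/s and the smaller is 7.737 m³/s; the ratio is 9.72.

9.72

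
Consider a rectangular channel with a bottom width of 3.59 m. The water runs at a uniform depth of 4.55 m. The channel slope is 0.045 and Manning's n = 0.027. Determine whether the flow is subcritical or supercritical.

supercritical

Flow area A = b·y = 3.59 × 4.55 = 16.33 m². Wetted perimeter P = b + 2y = 3.59 + 2×4.55 = 12.69 m.
Hydraulic radius R = A/P = 16.33/12.69 = 1.287 m.
V = (1/n) R^(2/3) √S = (1/0.027) × 1.287^(2/3) × √0.045 = 9.297 m/s. Hydraulic depth D_h = A/T = 16.33/3.59 = 4.55 m.
Froude number Fr = V/√(g·D_h) = 9.297/√(9.81×4.55) = 1.39, which is greater than 1, so the flow is supercritical.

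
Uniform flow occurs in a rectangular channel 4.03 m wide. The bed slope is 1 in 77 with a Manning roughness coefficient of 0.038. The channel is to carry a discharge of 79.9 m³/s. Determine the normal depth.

y_n = 5.16 m

Manning's equation rearranged: A R^(2/3) = nQ / (1·√S) = 0.038 × 79.9 / (√0.01299) = 26.64.
Trying y = 5.74 m: A R^(2/3) = 30.2 — too large.
Trying y = 3.94 m: A R^(2/3) = 19.23 — too small.
Trying y = 5.16 m: A R^(2/3) = 26.63 — close enough.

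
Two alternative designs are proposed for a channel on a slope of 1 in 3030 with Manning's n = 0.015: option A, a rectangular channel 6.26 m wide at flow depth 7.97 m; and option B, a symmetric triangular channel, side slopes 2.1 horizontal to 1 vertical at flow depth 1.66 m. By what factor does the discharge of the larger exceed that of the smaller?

17.9

Channel A: Flow area A = b·y = 6.26 × 7.97 = 49.89 m². Wetted perimeter P = b + 2y = 6.26 + 2×7.97 = 22.2 m. Hydraulic radius R = A/P = 49.89/22.2 = 2.247 m. Q_A = (1/0.015)·49.89·2.247^(2/3)·√0.00033 = 103.7 m³/s.
Channel B: For a triangular section with side slope z = 2.1: A = zy² = 2.1×1.66² = 5.787 m²; P = 2y√(1+z²) = 2×1.66×2.326 = 7.722 m. Hydraulic radius R = A/P = 5.787/7.722 = 0.7494 m. Q_B = (1/0.015)·5.787·0.7494^(2/3)·√0.00033 = 5.782 m³/s.
The larger discharge is 103.7 m³/s and the smaller is 5.782 m³/s; the ratio is 17.9.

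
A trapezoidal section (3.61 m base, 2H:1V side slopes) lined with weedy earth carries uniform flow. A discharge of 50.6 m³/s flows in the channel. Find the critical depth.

At critical depth, Q² T / (g A³) = 1, i.e. A³/T = Q²/g = 50.6²/9.81 = 261.
Trying y = 1.49 m: A³/T = 98.92 — low.
Trying y = 2.11 m: A³/T = 374.2 — high.
Trying y = 1.92 m: A³/T = 259.2 — ≈ 261.

y_c = 1.92 m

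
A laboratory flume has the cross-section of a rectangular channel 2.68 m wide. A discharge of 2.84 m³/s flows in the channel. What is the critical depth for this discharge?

y_c = 0.486 m

For a rectangular channel, critical depth y_c = (q²/g)^(1/3) where q = Q/b = 2.84/2.68 = 1.06 m²/s.
So y_c = (1.06²/9.81)^(1/3) = 0.486 m.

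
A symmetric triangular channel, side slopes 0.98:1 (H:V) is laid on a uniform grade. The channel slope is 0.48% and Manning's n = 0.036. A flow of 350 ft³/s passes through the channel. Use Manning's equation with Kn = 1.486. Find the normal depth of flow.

Manning's equation rearranged: A R^(2/3) = nQ / (1.486·√S) = 0.036 × 350 / (1.486 × √0.0048) = 122.4.
Trying y = 6.71 ft: A R^(2/3) = 77.95 — short.
Trying y = 9.52 ft: A R^(2/3) = 198.1 — over.
Trying y = 7.95 ft: A R^(2/3) = 122.5 — ≈ 122.4.

y_n = 7.95 ft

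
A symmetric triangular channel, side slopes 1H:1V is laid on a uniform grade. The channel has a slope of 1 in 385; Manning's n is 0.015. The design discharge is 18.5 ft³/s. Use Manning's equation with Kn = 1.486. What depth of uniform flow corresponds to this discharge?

Manning's equation rearranged: A R^(2/3) = nQ / (1.486·√S) = 0.015 × 18.5 / (1.486 × √0.002597) = 3.664.
At y = 1.53 ft: A R^(2/3) = 1.554 — short.
At y = 2.11 ft: A R^(2/3) = 3.662 — close enough.

y_n = 2.11 ft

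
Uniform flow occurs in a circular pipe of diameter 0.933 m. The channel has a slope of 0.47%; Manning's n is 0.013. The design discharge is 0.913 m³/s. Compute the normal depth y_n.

y_n = 0.558 m

Manning's equation rearranged: A R^(2/3) = nQ / (1·√S) = 0.013 × 0.913 / (√0.0047) = 0.1731.
At y = 0.661 m: A R^(2/3) = 0.2203 — high.
At y = 0.399 m: A R^(2/3) = 0.09855 — low.
At y = 0.558 m: A R^(2/3) = 0.1732 — close enough.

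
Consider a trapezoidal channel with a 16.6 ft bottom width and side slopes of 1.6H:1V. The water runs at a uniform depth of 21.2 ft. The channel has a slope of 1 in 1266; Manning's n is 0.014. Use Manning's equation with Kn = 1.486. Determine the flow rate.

With bottom width b = 16.6 ft and side slope z = 1.6: A = (b + zy)y = (16.6 + 1.6×21.2)×21.2 = 1071 ft²; P = b + 2y√(1+z²) = 16.6 + 2×21.2×1.887 = 96.6 ft.
Hydraulic radius R = A/P = 1071/96.6 = 11.09 ft.
Manning's equation: Q = (1.486/n) A R^(2/3) S^(1/2) = (1.486/0.014) × 1071 × 11.09^(2/3) × 0.0007899^(1/2) = 15900 ft³/s.

Q = 15900 ft³/s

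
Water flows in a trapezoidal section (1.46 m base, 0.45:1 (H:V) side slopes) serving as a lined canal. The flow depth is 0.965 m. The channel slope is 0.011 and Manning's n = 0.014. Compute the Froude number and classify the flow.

supercritical

With bottom width b = 1.46 m and side slope z = 0.45: A = (b + zy)y = (1.46 + 0.45×0.965)×0.965 = 1.828 m²; P = b + 2y√(1+z²) = 1.46 + 2×0.965×1.097 = 3.576 m.
Hydraulic radius R = A/P = 1.828/3.576 = 0.5111 m.
V = (1/n) R^(2/3) √S = (1/0.014) × 0.5111^(2/3) × √0.011 = 4.789 m/s. Hydraulic depth D_h = A/T = 1.828/2.329 = 0.785 m.
Froude number Fr = V/√(g·D_h) = 4.789/√(9.81×0.785) = 1.73, which is greater than 1, so the flow is supercritical.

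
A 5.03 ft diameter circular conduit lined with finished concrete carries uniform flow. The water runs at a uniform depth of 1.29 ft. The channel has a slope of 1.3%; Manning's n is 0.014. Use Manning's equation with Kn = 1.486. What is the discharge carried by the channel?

For a circular section of diameter D = 5.03 ft at depth y = 1.29 ft, the central angle is θ = 2 arccos(1 − 2y/D) = 2.124 rad. Then A = (D²/8)(θ − sin θ) = 4.027 ft² and P = Dθ/2 = 5.342 ft.
Hydraulic radius R = A/P = 4.027/5.342 = 0.7538 ft.
Manning's equation: Q = (1.486/n) A R^(2/3) S^(1/2) = (1.486/0.014) × 4.027 × 0.7538^(2/3) × 0.013^(1/2) = 40.4 ft³/s.

Q = 40.4 ft³/s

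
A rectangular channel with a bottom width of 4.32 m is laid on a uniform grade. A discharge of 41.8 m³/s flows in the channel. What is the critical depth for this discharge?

y_c = 2.12 m

For a rectangular channel, critical depth y_c = (q²/g)^(1/3) where q = Q/b = 41.8/4.32 = 9.676 m²/s.
So y_c = (9.676²/9.81)^(1/3) = 2.12 m.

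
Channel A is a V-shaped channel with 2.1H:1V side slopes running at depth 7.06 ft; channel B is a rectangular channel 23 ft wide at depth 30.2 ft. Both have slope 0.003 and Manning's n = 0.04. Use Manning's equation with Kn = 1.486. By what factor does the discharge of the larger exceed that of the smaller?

Channel A: For a triangular section with side slope z = 2.1: A = zy² = 2.1×7.06² = 104.7 ft²; P = 2y√(1+z²) = 2×7.06×2.326 = 32.84 ft. Hydraulic radius R = A/P = 104.7/32.84 = 3.187 ft. Q_A = (1.486/0.04)·104.7·3.187^(2/3)·√0.003 = 461.3 ft³/s.
Channel B: Flow area A = b·y = 23 × 30.2 = 694.6 ft². Wetted perimeter P = b + 2y = 23 + 2×30.2 = 83.4 ft. Hydraulic radius R = A/P = 694.6/83.4 = 8.329 ft. Q_B = (1.486/0.04)·694.6·8.329^(2/3)·√0.003 = 5807 ft³/s.
The larger discharge is 5807 ft³/s and the smaller is 461.3 ft³/s; the ratio is 12.6.

12.6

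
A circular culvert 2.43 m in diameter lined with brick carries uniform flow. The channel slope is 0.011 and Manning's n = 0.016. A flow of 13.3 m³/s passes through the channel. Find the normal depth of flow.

Manning's equation rearranged: A R^(2/3) = nQ / (1·√S) = 0.016 × 13.3 / (√0.011) = 2.029.
At y = 1.65 m: A R^(2/3) = 2.674 — too large.
At y = 0.956 m: A R^(2/3) = 1.087 — too small.
At y = 1.37 m: A R^(2/3) = 2.028 — matches.

y_n = 1.37 m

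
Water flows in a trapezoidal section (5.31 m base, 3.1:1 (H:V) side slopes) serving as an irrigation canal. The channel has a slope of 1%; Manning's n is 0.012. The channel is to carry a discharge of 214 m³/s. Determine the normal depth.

Manning's equation rearranged: A R^(2/3) = nQ / (1·√S) = 0.012 × 214 / (√0.01) = 25.68.
Trying y = 2.31 m: A R^(2/3) = 36.31 — too large.
Trying y = 1.48 m: A R^(2/3) = 14.45 — too small.
Trying y = 1.96 m: A R^(2/3) = 25.68 — ≈ 25.68.

y_n = 1.96 m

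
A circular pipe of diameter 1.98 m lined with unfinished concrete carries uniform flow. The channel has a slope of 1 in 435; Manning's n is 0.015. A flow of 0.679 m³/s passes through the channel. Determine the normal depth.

y_n = 0.444 m

Manning's equation rearranged: A R^(2/3) = nQ / (1·√S) = 0.015 × 0.679 / (√0.002299) = 0.2124.
Try y = 0.516 m: A R^(2/3) = 0.2865 — over.
Try y = 0.363 m: A R^(2/3) = 0.1414 — short.
Try y = 0.444 m: A R^(2/3) = 0.2125 — ≈ 0.2124.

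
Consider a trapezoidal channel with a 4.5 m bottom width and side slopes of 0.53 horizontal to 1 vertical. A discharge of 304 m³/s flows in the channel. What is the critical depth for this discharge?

At critical depth, Q² T / (g A³) = 1, i.e. A³/T = Q²/g = 304²/9.81 = 9421.
At y = 5.21 m: A³/T = 5402 — short.
At y = 6.07 m: A³/T = 9400 — matches.

y_c = 6.07 m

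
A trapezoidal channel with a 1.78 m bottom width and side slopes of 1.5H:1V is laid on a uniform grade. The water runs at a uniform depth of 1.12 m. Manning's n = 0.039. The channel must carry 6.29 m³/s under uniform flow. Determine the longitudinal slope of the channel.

With bottom width b = 1.78 m and side slope z = 1.5: A = (b + zy)y = (1.78 + 1.5×1.12)×1.12 = 3.875 m²; P = b + 2y√(1+z²) = 1.78 + 2×1.12×1.803 = 5.818 m.
Hydraulic radius R = A/P = 3.875/5.818 = 0.666 m.
From Manning's equation, S = [nQ / (1 A R^(2/3))]² = [0.039 × 6.29 / (1 × 3.875 × 0.666^(2/3))]² = 0.00689.

S = 0.00689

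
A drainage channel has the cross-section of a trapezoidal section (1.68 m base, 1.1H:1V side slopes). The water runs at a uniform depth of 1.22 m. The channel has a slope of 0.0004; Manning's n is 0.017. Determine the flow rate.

With bottom width b = 1.68 m and side slope z = 1.1: A = (b + zy)y = (1.68 + 1.1×1.22)×1.22 = 3.687 m²; P = b + 2y√(1+z²) = 1.68 + 2×1.22×1.487 = 5.307 m.
Hydraulic radius R = A/P = 3.687/5.307 = 0.6947 m.
Manning's equation: Q = (1/n) A R^(2/3) S^(1/2) = (1/0.017) × 3.687 × 0.6947^(2/3) × 0.0004^(1/2) = 3.4 m³/s.

Q = 3.4 m³/s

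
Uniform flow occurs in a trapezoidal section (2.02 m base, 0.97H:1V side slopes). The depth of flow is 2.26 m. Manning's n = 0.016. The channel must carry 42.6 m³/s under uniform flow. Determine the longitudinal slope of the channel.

With bottom width b = 2.02 m and side slope z = 0.97: A = (b + zy)y = (2.02 + 0.97×2.26)×2.26 = 9.52 m²; P = b + 2y√(1+z²) = 2.02 + 2×2.26×1.393 = 8.317 m.
Hydraulic radius R = A/P = 9.52/8.317 = 1.145 m.
From Manning's equation, S = [nQ / (1 A R^(2/3))]² = [0.016 × 42.6 / (1 × 9.52 × 1.145^(2/3))]² = 0.00428.

S = 0.00428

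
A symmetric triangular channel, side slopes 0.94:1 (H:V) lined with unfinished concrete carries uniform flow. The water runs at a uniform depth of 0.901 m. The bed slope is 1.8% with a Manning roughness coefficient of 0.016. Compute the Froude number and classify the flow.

For a triangular section with side slope z = 0.94: A = zy² = 0.94×0.901² = 0.7631 m²; P = 2y√(1+z²) = 2×0.901×1.372 = 2.473 m.
Hydraulic radius R = A/P = 0.7631/2.473 = 0.3086 m.
V = (1/n) R^(2/3) √S = (1/0.016) × 0.3086^(2/3) × √0.018 = 3.829 m/s. Hydraulic depth D_h = A/T = 0.7631/1.694 = 0.4505 m.
Froude number Fr = V/√(g·D_h) = 3.829/√(9.81×0.4505) = 1.82, which is greater than 1, so the flow is supercritical.

supercritical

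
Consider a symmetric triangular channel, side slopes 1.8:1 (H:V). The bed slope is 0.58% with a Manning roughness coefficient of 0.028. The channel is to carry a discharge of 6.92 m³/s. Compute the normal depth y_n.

y_n = 1.4 m

Manning's equation rearranged: A R^(2/3) = nQ / (1·√S) = 0.028 × 6.92 / (√0.0058) = 2.544.
Trying y = 1.02 m: A R^(2/3) = 1.093 — too small.
Trying y = 1.76 m: A R^(2/3) = 4.681 — too large.
Trying y = 1.4 m: A R^(2/3) = 2.543 — close enough.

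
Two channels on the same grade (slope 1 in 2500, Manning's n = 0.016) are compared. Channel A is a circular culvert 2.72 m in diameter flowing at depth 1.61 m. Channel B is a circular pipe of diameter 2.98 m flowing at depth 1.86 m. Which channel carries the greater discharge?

Channel A: For a circular section of diameter D = 2.72 m at depth y = 1.61 m, the central angle is θ = 2 arccos(1 − 2y/D) = 3.511 rad. Then A = (D²/8)(θ − sin θ) = 3.581 m² and P = Dθ/2 = 4.775 m. Hydraulic radius R = A/P = 3.581/4.775 = 0.75 m. Q_A = (1/0.016)·3.581·0.75^(2/3)·√0.0004 = 3.696 m³/s.
Channel B: For a circular section of diameter D = 2.98 m at depth y = 1.86 m, the central angle is θ = 2 arccos(1 − 2y/D) = 3.643 rad. Then A = (D²/8)(θ − sin θ) = 4.578 m² and P = Dθ/2 = 5.429 m. Hydraulic radius R = A/P = 4.578/5.429 = 0.8434 m. Q_B = (1/0.016)·4.578·0.8434^(2/3)·√0.0004 = 5.109 m³/s.
Q_A = 3.696 m³/s vs Q_B = 5.109 m³/s, so channel B carries more.

channel B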